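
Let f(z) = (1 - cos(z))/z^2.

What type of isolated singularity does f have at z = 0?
Let u = z. The argument of cos is z = u, so
  f = (1 - cos(u))/u^2 = ((u)^2/2 - (u)^4/24 + ...)/u^2 = 1/2 - (1/24)*u^2 + ...
The Laurent expansion about u = 0 has no negative powers; equivalently lim_{z→0} f(z) = 1/2 exists and is finite.
So the singularity is removable.

Final answer: removable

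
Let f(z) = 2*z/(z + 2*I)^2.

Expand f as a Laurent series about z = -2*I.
Put w = z - (-2*I), i.e. z = w - 2*I. The denominator is w^2, so it suffices to rewrite the numerator in powers of w.

P(z) = 2*z
P(w - 2*I) = -4*I + 2*w

Dividing each term by w^2:
  f = -4*I/w^2 + 2/w

Substituting back w = z + 2*I:
  f(z) = -4*I/(z + 2*I)^2 + 2/(z + 2*I)

The series is finite because the numerator is a polynomial; the negative powers form the principal part, and the coefficient of 1/(z + 2*I) gives Res(f, -2*I) = 2.

Final answer: -4*I/(z + 2*I)^2 + 2/(z + 2*I)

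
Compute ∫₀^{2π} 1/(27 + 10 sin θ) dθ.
Call the integral J. The integrand is 2π-periodic and we integrate over a full period, so shifting θ does not change the value (θ → θ + π/2 turns sin θ into cos θ). Hence
  J = ∫₀^{2π} dθ/(27 + 10 cos θ).
Put z = e^{iθ}: then cos θ = (z + 1/z)/2, dθ = dz/(iz), and z runs once counterclockwise around |z| = 1:
  J = ∮_{|z|=1} 1/(27 + 10*(z + 1/z)/2) · dz/(iz) = (2/i) ∮_{|z|=1} dz/(10*z^2 + 54*z + 10).
The roots of 10*z^2 + 54*z + 10 are z = (-27 ± sqrt(27^2 - 10^2))/10, with sqrt(629) = sqrt(629); their product is 1, so only z₊ = -27/10 + sqrt(629)/10 lies inside the unit circle (z₋ = -27/10 - sqrt(629)/10 lies outside).
z₊ is a simple zero of q(z) = 10*z^2 + 54*z + 10, so Res(1/q, z₊) = 1/q'(z₊) with q'(z) = 20*z + 54; and q'(z₊) = 10*(z₊ - z₋) = 2*sqrt(629).
Therefore J = (2/i) · 2πi · 1/(2*sqrt(629)) = 2*pi/(sqrt(629)) = 2*sqrt(629)*pi/629

Final answer: 2*sqrt(629)*pi/629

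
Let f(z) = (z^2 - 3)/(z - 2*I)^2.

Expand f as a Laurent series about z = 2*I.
Put w = z - (2*I), i.e. z = w + 2*I. The denominator is w^2, so it suffices to rewrite the numerator in powers of w.

P(z) = z^2 - 3
P(w + 2*I) = -7 + 4*I*w + w^2

Dividing each term by w^2:
  f = -7/w^2 + 4*I/w + 1

Substituting back w = z - 2*I:
  f(z) = -7/(z - 2*I)^2 + 4*I/(z - 2*I) + 1

The series is finite because the numerator is a polynomial; the negative powers form the principal part, and the coefficient of 1/(z - 2*I) gives Res(f, 2*I) = 4*I.

Final answer: -7/(z - 2*I)^2 + 4*I/(z - 2*I) + 1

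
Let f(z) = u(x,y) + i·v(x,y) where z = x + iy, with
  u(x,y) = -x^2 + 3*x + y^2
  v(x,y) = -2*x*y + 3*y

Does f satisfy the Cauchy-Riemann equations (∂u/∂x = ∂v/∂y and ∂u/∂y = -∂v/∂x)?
∂u/∂x = 3 - 2*x
∂v/∂y = 3 - 2*x
∂u/∂y = 2*y
∂v/∂x = -2*y
∂u/∂x = ∂v/∂y and ∂u/∂y = -∂v/∂x hold identically; f is analytic.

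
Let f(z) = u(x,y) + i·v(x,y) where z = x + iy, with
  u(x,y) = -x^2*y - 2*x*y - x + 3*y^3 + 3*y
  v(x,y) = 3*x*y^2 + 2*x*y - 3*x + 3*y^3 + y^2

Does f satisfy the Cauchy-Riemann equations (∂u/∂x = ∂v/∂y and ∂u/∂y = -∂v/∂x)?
∂u/∂x = -2*x*y - 2*y - 1
∂v/∂y = 6*x*y + 2*x + 9*y^2 + 2*y
∂u/∂y = -x^2 - 2*x + 9*y^2 + 3
∂v/∂x = 3*y^2 + 2*y - 3
∂u/∂x ≠ ∂v/∂y and ∂u/∂y ≠ -∂v/∂x; the Cauchy-Riemann equations are not satisfied, so f is not analytic.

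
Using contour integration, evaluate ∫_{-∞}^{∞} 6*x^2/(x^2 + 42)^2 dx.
Let f(z) = 6*z^2/(z^2 + 42)^2. The denominator has no real zeros and deg Q - deg P = 2 ≥ 2, so the integral of f over the upper semicircle |z| = R tends to 0 as R → ∞. Closing the contour in the upper half-plane,
  ∫_{-∞}^{∞} f(x) dx = 2πi · Σ Res(f, z_k)  over the poles with Im z_k > 0.

Zeros of the denominator: z^2 + 42 = 0 gives z = ±sqrt(42)*I.
Upper half-plane: z = sqrt(42)*I (a pole of order 2).

Write f(z) = g(z)/(z - sqrt(42)*I)^2 with g(z) = 6*z^2/(z + sqrt(42)*I)^2. For a double pole, Res(f, z₀) = g'(z₀):
  g'(z) = 12*sqrt(42)*I*z/(z + sqrt(42)*I)^3
  Res(f, sqrt(42)*I) = g'(sqrt(42)*I) = -sqrt(42)*I/28

∫_{-∞}^{∞} f(x) dx = 2πi · (-sqrt(42)*I/28) = sqrt(42)*pi/14

Final answer: sqrt(42)*pi/14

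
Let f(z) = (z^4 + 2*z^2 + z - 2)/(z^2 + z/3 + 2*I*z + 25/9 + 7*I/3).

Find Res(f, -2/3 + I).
365/1377 + 1715*I/1377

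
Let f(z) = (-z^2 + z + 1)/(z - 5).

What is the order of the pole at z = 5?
1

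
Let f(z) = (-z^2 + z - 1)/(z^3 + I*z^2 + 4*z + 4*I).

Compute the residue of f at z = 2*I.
Write f(z) = P(z)/Q(z) with P(z) = -z^2 + z - 1 and Q(z) = z^3 + I*z^2 + 4*z + 4*I.
The denominator factors as Q(z) = (z + I)*(z + 2*I)*(z - 2*I), so z = 2*I is a simple zero of Q and P is analytic there; z = 2*I is therefore a simple pole and
  Res(f, z₀) = P(z₀)/Q'(z₀).

Q'(z) = 3*z^2 + 2*I*z + 4, so Q'(2*I) = -12.
P(2*I) = 3 + 2*I.

Res(f, 2*I) = (3 + 2*I)/(-12) = -1/4 - I/6

Final answer: -1/4 - I/6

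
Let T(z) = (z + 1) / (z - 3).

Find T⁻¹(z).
(3*z + 1)/(z - 1)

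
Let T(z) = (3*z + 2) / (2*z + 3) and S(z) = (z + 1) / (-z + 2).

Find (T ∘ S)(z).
(T ∘ S)(z) = T(S(z)) = ((3)*S(z) + (2))/((2)*S(z) + (3)). Multiply numerator and denominator by -z + 2:
  numerator:   (3)*(z + 1) + (2)*(-z + 2) = z + 7
  denominator: (2)*(z + 1) + (3)*(-z + 2) = -z + 8
(T ∘ S)(z) = (z + 7)/(-z + 8) = (-z - 7)/(z - 8)

Final answer: (-z - 7)/(z - 8)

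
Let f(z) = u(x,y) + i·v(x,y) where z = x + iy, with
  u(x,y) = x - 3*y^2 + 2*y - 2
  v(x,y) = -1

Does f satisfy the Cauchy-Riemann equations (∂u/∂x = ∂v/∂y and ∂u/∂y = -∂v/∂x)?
∂u/∂x = 1
∂v/∂y = 0
∂u/∂y = 2 - 6*y
∂v/∂x = 0
∂u/∂x ≠ ∂v/∂y and ∂u/∂y ≠ -∂v/∂x; the Cauchy-Riemann equations are not satisfied, so f is not analytic.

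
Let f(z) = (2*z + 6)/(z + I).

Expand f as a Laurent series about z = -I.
(6 - 2*I)/(z + I) + 2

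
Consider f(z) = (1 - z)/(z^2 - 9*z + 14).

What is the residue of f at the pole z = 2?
1/5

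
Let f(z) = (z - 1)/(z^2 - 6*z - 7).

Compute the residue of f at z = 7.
Write f(z) = P(z)/Q(z) with P(z) = z - 1 and Q(z) = z^2 - 6*z - 7.
The denominator factors as Q(z) = (z + 1)*(z - 7), so z = 7 is a simple zero of Q and P is analytic there; z = 7 is therefore a simple pole and
  Res(f, z₀) = P(z₀)/Q'(z₀).

Q'(z) = 2*z - 6, so Q'(7) = 8.
P(7) = 6.

Res(f, 7) = (6)/(8) = 3/4

Final answer: 3/4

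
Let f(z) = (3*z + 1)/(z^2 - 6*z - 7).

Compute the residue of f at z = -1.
Write f(z) = P(z)/Q(z) with P(z) = 3*z + 1 and Q(z) = z^2 - 6*z - 7.
The denominator factors as Q(z) = (z - 7)*(z + 1), so z = -1 is a simple zero of Q and P is analytic there; z = -1 is therefore a simple pole and
  Res(f, z₀) = P(z₀)/Q'(z₀).

Q'(z) = 2*z - 6, so Q'(-1) = -8.
P(-1) = -2.

Res(f, -1) = (-2)/(-8) = 1/4

Final answer: 1/4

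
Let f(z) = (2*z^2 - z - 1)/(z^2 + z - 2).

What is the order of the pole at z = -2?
Factor the denominator:
  z^2 + z - 2 = (z + 2)*(z - 1)

The numerator P(z) = 2*z^2 - z - 1 has P(-2) = 9 ≠ 0, so no factor of (z + 2) cancels.
Near z = -2 we can therefore write f(z) = g(z)/(z + 2) with g analytic at -2 and g(-2) ≠ 0 (g is the numerator divided by the remaining denominator factors).

Hence z = -2 is a pole of order 1.

Final answer: 1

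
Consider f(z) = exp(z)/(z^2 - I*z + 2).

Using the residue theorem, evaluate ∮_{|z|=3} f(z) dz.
By the residue theorem, ∮_C f(z) dz = 2πi · (sum of the residues of f at the poles inside |z| = 3).

The denominator factors as (z + I)*(z - 2*I), so the singularities of f are simple poles at z = -I, z = 2*I.
  |-I|² = 1 < 9 = 3², so this pole is inside the contour.
  |2*I|² = 4 < 9 = 3², so this pole is inside the contour.

With P(z) = exp(z) and Q(z) = z^2 - I*z + 2, each pole is simple, so Res(f, z₀) = P(z₀)/Q'(z₀) with Q'(z) = 2*z - I.
  Res(f, -I) = P(-I)/Q'(-I) = (exp(-I))/(-3*I) = I*exp(-I)/3
  Res(f, 2*I) = P(2*I)/Q'(2*I) = (exp(2*I))/(3*I) = -I*exp(2*I)/3

Sum of residues inside C: -I*exp(2*I)/3 + I*exp(-I)/3
∮_C f(z) dz = 2πi · (-I*exp(2*I)/3 + I*exp(-I)/3) = -2*pi*exp(-I)/3 + 2*pi*exp(2*I)/3

Final answer: -2*pi*exp(-I)/3 + 2*pi*exp(2*I)/3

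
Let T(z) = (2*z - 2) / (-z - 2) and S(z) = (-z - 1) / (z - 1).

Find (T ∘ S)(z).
4*z/(z - 3)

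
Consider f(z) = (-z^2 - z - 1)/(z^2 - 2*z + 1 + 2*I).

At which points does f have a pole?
{I, 2 - I}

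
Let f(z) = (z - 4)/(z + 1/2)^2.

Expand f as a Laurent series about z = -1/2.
Put w = z - (-1/2), i.e. z = w - 1/2. The denominator is w^2, so it suffices to rewrite the numerator in powers of w.

P(z) = z - 4
P(w - 1/2) = -9/2 + w

Dividing each term by w^2:
  f = -9/(2*w^2) + 1/w

Substituting back w = z + 1/2:
  f(z) = -9/(2*(z + 1/2)^2) + 1/(z + 1/2)

The series is finite because the numerator is a polynomial; the negative powers form the principal part, and the coefficient of 1/(z + 1/2) gives Res(f, -1/2) = 1.

Final answer: -9/(2*(z + 1/2)^2) + 1/(z + 1/2)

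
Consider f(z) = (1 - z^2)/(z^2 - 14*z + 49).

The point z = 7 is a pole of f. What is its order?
2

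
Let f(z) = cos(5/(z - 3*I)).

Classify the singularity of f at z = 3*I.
essential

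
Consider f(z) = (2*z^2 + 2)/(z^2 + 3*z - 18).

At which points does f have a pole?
{-6, 3}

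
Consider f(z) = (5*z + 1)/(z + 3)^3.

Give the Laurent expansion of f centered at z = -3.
Put w = z - (-3), i.e. z = w - 3. The denominator is w^3, so it suffices to rewrite the numerator in powers of w.

P(z) = 5*z + 1
P(w - 3) = -14 + 5*w

Dividing each term by w^3:
  f = -14/w^3 + 5/w^2

Substituting back w = z + 3:
  f(z) = -14/(z + 3)^3 + 5/(z + 3)^2

The series is finite because the numerator is a polynomial; the negative powers form the principal part.

Final answer: -14/(z + 3)^3 + 5/(z + 3)^2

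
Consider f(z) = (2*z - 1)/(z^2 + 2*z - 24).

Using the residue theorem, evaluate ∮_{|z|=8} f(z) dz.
By the residue theorem, ∮_C f(z) dz = 2πi · (sum of the residues of f at the poles inside |z| = 8).

The denominator factors as (z - 4)*(z + 6), so the singularities of f are simple poles at z = 4, z = -6.
  |4|² = 16 < 64 = 8², so this pole is inside the contour.
  |-6|² = 36 < 64 = 8², so this pole is inside the contour.

With P(z) = 2*z - 1 and Q(z) = z^2 + 2*z - 24, each pole is simple, so Res(f, z₀) = P(z₀)/Q'(z₀) with Q'(z) = 2*z + 2.
  Res(f, 4) = P(4)/Q'(4) = (7)/(10) = 7/10
  Res(f, -6) = P(-6)/Q'(-6) = (-13)/(-10) = 13/10

Sum of residues inside C: 2
∮_C f(z) dz = 2πi · (2) = 4*I*pi

Final answer: 4*I*pi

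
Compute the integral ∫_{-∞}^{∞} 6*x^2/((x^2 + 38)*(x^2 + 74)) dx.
Let f(z) = 6*z^2/((z^2 + 38)*(z^2 + 74)). The denominator has no real zeros and deg Q - deg P = 2 ≥ 2, so the integral of f over the upper semicircle |z| = R tends to 0 as R → ∞. Closing the contour in the upper half-plane,
  ∫_{-∞}^{∞} f(x) dx = 2πi · Σ Res(f, z_k)  over the poles with Im z_k > 0.

Zeros of the denominator: z^2 + 74 = 0 gives z = ±sqrt(74)*I; z^2 + 38 = 0 gives z = ±sqrt(38)*I.
Upper half-plane: z = sqrt(38)*I, z = sqrt(74)*I (simple).

Each pole is a simple zero of Q(z) = z^4 + 112*z^2 + 2812, so Res(f, z₀) = P(z₀)/Q'(z₀) with P(z) = 6*z^2, Q'(z) = 4*z^3 + 224*z:
  Res(f, sqrt(38)*I) = (-228)/(72*sqrt(38)*I) = sqrt(38)*I/12
  Res(f, sqrt(74)*I) = (-444)/(-72*sqrt(74)*I) = -sqrt(74)*I/12

Sum of residues: I*(-sqrt(74) + sqrt(38))/12
∫_{-∞}^{∞} f(x) dx = 2πi · (I*(-sqrt(74) + sqrt(38))/12) = pi*(-sqrt(38) + sqrt(74))/6

Final answer: pi*(-sqrt(38) + sqrt(74))/6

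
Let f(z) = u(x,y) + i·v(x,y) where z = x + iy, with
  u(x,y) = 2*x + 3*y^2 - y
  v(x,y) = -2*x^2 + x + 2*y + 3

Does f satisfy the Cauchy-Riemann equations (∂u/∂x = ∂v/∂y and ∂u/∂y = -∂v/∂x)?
∂u/∂x = 2
∂v/∂y = 2
∂u/∂y = 6*y - 1
∂v/∂x = 1 - 4*x
∂u/∂y ≠ -∂v/∂x; the Cauchy-Riemann equations are not satisfied, so f is not analytic.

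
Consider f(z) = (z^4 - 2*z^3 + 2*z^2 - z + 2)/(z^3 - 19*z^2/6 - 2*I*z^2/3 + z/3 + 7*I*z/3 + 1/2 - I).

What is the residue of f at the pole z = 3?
66/13 + 66*I/65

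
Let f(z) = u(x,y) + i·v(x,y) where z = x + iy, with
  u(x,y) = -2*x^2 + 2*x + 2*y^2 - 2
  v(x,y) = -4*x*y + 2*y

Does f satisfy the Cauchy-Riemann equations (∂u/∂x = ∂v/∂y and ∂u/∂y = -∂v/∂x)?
∂u/∂x = 2 - 4*x
∂v/∂y = 2 - 4*x
∂u/∂y = 4*y
∂v/∂x = -4*y
∂u/∂x = ∂v/∂y and ∂u/∂y = -∂v/∂x hold identically; f is analytic.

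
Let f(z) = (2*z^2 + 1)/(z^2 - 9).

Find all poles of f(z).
The singularities of f are the zeros of the denominator. Factoring,
  z^2 - 9 = (z - 3)*(z + 3)
so the candidates are z = 3, z = -3.

Check the numerator P(z) = 2*z^2 + 1 at each one:
  P(3) = 19 ≠ 0, so z = 3 is a (simple) pole.
  P(-3) = 19 ≠ 0, so z = -3 is a (simple) pole.

Poles of f: {-3, 3}

Final answer: {-3, 3}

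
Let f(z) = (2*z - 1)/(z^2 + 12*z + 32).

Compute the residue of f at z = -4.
-9/4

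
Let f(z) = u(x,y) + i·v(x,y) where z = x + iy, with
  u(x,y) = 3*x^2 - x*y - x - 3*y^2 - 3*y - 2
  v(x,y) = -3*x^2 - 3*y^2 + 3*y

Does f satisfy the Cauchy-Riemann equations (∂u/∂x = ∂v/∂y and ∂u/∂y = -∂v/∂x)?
∂u/∂x = 6*x - y - 1
∂v/∂y = 3 - 6*y
∂u/∂y = -x - 6*y - 3
∂v/∂x = -6*x
∂u/∂x ≠ ∂v/∂y and ∂u/∂y ≠ -∂v/∂x; the Cauchy-Riemann equations are not satisfied, so f is not analytic.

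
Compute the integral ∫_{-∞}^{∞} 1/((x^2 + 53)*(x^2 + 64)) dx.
Let f(z) = 1/((z^2 + 53)*(z^2 + 64)). The denominator has no real zeros and deg Q - deg P = 4 ≥ 2, so the integral of f over the upper semicircle |z| = R tends to 0 as R → ∞. Closing the contour in the upper half-plane,
  ∫_{-∞}^{∞} f(x) dx = 2πi · Σ Res(f, z_k)  over the poles with Im z_k > 0.

Zeros of the denominator: z^2 + 64 = 0 gives z = ±8*I; z^2 + 53 = 0 gives z = ±sqrt(53)*I.
Upper half-plane: z = 8*I, z = sqrt(53)*I (simple).

Each pole is a simple zero of Q(z) = z^4 + 117*z^2 + 3392, so Res(f, z₀) = P(z₀)/Q'(z₀) with P(z) = 1, Q'(z) = 4*z^3 + 234*z:
  Res(f, 8*I) = (1)/(-176*I) = I/176
  Res(f, sqrt(53)*I) = (1)/(22*sqrt(53)*I) = -sqrt(53)*I/1166

Sum of residues: I*(53 - 8*sqrt(53))/9328
∫_{-∞}^{∞} f(x) dx = 2πi · (I*(53 - 8*sqrt(53))/9328) = pi*(-53 + 8*sqrt(53))/4664

Final answer: pi*(-53 + 8*sqrt(53))/4664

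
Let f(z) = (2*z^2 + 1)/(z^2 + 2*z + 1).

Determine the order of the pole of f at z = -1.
Factor the denominator:
  z^2 + 2*z + 1 = (z + 1)^2

The numerator P(z) = 2*z^2 + 1 has P(-1) = 3 ≠ 0, so no factor of (z + 1) cancels.
Near z = -1 we can therefore write f(z) = g(z)/(z + 1)^2 with g analytic at -1 and g(-1) ≠ 0 (g is just the numerator).

Hence z = -1 is a pole of order 2.

Final answer: 2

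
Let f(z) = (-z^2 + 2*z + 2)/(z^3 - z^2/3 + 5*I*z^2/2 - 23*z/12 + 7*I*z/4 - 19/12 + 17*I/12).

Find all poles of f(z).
The singularities of f are the zeros of the denominator. Factoring,
  z^3 - z^2/3 + 5*I*z^2/2 - 23*z/12 + 7*I*z/4 - 19/12 + 17*I/12 = (z + 2/3 + I)*(z - 3/2 + 2*I)*(z + 1/2 - I/2)
so the candidates are z = -2/3 - I, z = 3/2 - 2*I, z = -1/2 + I/2.

Check the numerator P(z) = -z^2 + 2*z + 2 at each one:
  P(-2/3 - I) = 11/9 - 10*I/3 ≠ 0, so z = -2/3 - I is a (simple) pole.
  P(3/2 - 2*I) = 27/4 + 2*I ≠ 0, so z = 3/2 - 2*I is a (simple) pole.
  P(-1/2 + I/2) = 1 + 3*I/2 ≠ 0, so z = -1/2 + I/2 is a (simple) pole.

Poles of f: {-2/3 - I, -1/2 + I/2, 3/2 - 2*I}

Final answer: {-2/3 - I, -1/2 + I/2, 3/2 - 2*I}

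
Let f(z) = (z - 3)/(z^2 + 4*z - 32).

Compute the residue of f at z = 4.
Write f(z) = P(z)/Q(z) with P(z) = z - 3 and Q(z) = z^2 + 4*z - 32.
The denominator factors as Q(z) = (z + 8)*(z - 4), so z = 4 is a simple zero of Q and P is analytic there; z = 4 is therefore a simple pole and
  Res(f, z₀) = P(z₀)/Q'(z₀).

Q'(z) = 2*z + 4, so Q'(4) = 12.
P(4) = 1.

Res(f, 4) = (1)/(12) = 1/12

Final answer: 1/12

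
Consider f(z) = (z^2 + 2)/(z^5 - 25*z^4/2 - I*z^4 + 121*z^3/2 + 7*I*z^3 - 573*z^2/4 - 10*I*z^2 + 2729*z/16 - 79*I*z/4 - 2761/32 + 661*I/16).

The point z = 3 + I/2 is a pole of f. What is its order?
Factor the denominator:
  z^5 - 25*z^4/2 - I*z^4 + 121*z^3/2 + 7*I*z^3 - 573*z^2/4 - 10*I*z^2 + 2729*z/16 - 79*I*z/4 - 2761/32 + 661*I/16 = (z - 3 - I/2)^4*(z - 1/2 + I)

The numerator P(z) = z^2 + 2 has P(3 + I/2) = 43/4 + 3*I ≠ 0, so no factor of (z - 3 - I/2) cancels.
Near z = 3 + I/2 we can therefore write f(z) = g(z)/(z - 3 - I/2)^4 with g analytic at 3 + I/2 and g(3 + I/2) ≠ 0 (g is the numerator divided by the remaining denominator factors).

Hence z = 3 + I/2 is a pole of order 4.

Final answer: 4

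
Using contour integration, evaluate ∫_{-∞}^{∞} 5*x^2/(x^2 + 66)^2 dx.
Let f(z) = 5*z^2/(z^2 + 66)^2. The denominator has no real zeros and deg Q - deg P = 2 ≥ 2, so the integral of f over the upper semicircle |z| = R tends to 0 as R → ∞. Closing the contour in the upper half-plane,
  ∫_{-∞}^{∞} f(x) dx = 2πi · Σ Res(f, z_k)  over the poles with Im z_k > 0.

Zeros of the denominator: z^2 + 66 = 0 gives z = ±sqrt(66)*I.
Upper half-plane: z = sqrt(66)*I (a pole of order 2).

Write f(z) = g(z)/(z - sqrt(66)*I)^2 with g(z) = 5*z^2/(z + sqrt(66)*I)^2. For a double pole, Res(f, z₀) = g'(z₀):
  g'(z) = 10*sqrt(66)*I*z/(z + sqrt(66)*I)^3
  Res(f, sqrt(66)*I) = g'(sqrt(66)*I) = -5*sqrt(66)*I/264

∫_{-∞}^{∞} f(x) dx = 2πi · (-5*sqrt(66)*I/264) = 5*sqrt(66)*pi/132

Final answer: 5*sqrt(66)*pi/132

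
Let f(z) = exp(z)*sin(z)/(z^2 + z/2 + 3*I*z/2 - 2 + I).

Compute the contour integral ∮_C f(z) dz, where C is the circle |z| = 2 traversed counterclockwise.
By the residue theorem, ∮_C f(z) dz = 2πi · (sum of the residues of f at the poles inside |z| = 2).

The denominator factors as (z + 3/2 + I/2)*(z - 1 + I), so the singularities of f are simple poles at z = -3/2 - I/2, z = 1 - I.
  |-3/2 - I/2|² = 5/2 < 4 = 2², so this pole is inside the contour.
  |1 - I|² = 2 < 4 = 2², so this pole is inside the contour.

With P(z) = exp(z)*sin(z) and Q(z) = z^2 + z/2 + 3*I*z/2 - 2 + I, each pole is simple, so Res(f, z₀) = P(z₀)/Q'(z₀) with Q'(z) = 2*z + 1/2 + 3*I/2.
  Res(f, -3/2 - I/2) = P(-3/2 - I/2)/Q'(-3/2 - I/2) = (-exp(-3/2 - I/2)*sin(3/2 + I/2))/(-5/2 + I/2) = (5/13 + I/13)*exp(-3/2 - I/2)*sin(3/2 + I/2)
  Res(f, 1 - I) = P(1 - I)/Q'(1 - I) = (exp(1 - I)*sin(1 - I))/(5/2 - I/2) = (5/13 + I/13)*exp(1 - I)*sin(1 - I)

Sum of residues inside C: (5/13 + I/13)*exp(1 - I)*sin(1 - I) + (5/13 + I/13)*exp(-3/2 - I/2)*sin(3/2 + I/2)
∮_C f(z) dz = 2πi · ((5/13 + I/13)*exp(1 - I)*sin(1 - I) + (5/13 + I/13)*exp(-3/2 - I/2)*sin(3/2 + I/2)) = pi*(-2/13 + 10*I/13)*exp(-3/2 - I/2)*sin(3/2 + I/2) + pi*(-2/13 + 10*I/13)*exp(1 - I)*sin(1 - I)

Final answer: pi*(-2/13 + 10*I/13)*exp(-3/2 - I/2)*sin(3/2 + I/2) + pi*(-2/13 + 10*I/13)*exp(1 - I)*sin(1 - I)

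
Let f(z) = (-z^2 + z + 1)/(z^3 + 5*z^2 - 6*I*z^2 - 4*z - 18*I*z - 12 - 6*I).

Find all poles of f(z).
The singularities of f are the zeros of the denominator. Factoring,
  z^3 + 5*z^2 - 6*I*z^2 - 4*z - 18*I*z - 12 - 6*I = (z + 3 - 3*I)*(z + 1 - I)*(z + 1 - 2*I)
so the candidates are z = -3 + 3*I, z = -1 + I, z = -1 + 2*I.

Check the numerator P(z) = -z^2 + z + 1 at each one:
  P(-3 + 3*I) = -2 + 21*I ≠ 0, so z = -3 + 3*I is a (simple) pole.
  P(-1 + I) = 3*I ≠ 0, so z = -1 + I is a (simple) pole.
  P(-1 + 2*I) = 3 + 6*I ≠ 0, so z = -1 + 2*I is a (simple) pole.

Poles of f: {-3 + 3*I, -1 + I, -1 + 2*I}

Final answer: {-3 + 3*I, -1 + I, -1 + 2*I}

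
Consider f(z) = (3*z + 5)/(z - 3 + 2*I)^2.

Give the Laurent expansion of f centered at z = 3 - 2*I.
Put w = z - (3 - 2*I), i.e. z = w + 3 - 2*I. The denominator is w^2, so it suffices to rewrite the numerator in powers of w.

P(z) = 3*z + 5
P(w + 3 - 2*I) = 14 - 6*I + 3*w

Dividing each term by w^2:
  f = (14 - 6*I)/w^2 + 3/w

Substituting back w = z - 3 + 2*I:
  f(z) = (14 - 6*I)/(z - 3 + 2*I)^2 + 3/(z - 3 + 2*I)

The series is finite because the numerator is a polynomial; the negative powers form the principal part, and the coefficient of 1/(z - 3 + 2*I) gives Res(f, 3 - 2*I) = 3.

Final answer: (14 - 6*I)/(z - 3 + 2*I)^2 + 3/(z - 3 + 2*I)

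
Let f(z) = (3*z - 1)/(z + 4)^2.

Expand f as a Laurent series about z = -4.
-13/(z + 4)^2 + 3/(z + 4)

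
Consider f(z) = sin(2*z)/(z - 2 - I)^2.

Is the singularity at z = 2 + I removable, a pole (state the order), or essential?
pole of order 2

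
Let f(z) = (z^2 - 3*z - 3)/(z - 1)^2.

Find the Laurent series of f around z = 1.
Put w = z - (1), i.e. z = w + 1. The denominator is w^2, so it suffices to rewrite the numerator in powers of w.

P(z) = z^2 - 3*z - 3
P(w + 1) = -5 - w + w^2

Dividing each term by w^2:
  f = -5/w^2 - 1/w + 1

Substituting back w = z - 1:
  f(z) = -5/(z - 1)^2 - 1/(z - 1) + 1

The series is finite because the numerator is a polynomial; the negative powers form the principal part, and the coefficient of 1/(z - 1) gives Res(f, 1) = -1.

Final answer: -5/(z - 1)^2 - 1/(z - 1) + 1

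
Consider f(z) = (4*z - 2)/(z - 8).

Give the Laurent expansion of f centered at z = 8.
30/(z - 8) + 4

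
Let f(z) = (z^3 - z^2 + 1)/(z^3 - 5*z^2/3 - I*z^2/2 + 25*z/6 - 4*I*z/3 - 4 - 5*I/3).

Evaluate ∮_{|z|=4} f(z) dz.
By the residue theorem, ∮_C f(z) dz = 2πi · (sum of the residues of f at the poles inside |z| = 4).

The denominator factors as (z + 2*I)*(z - 1 - 3*I/2)*(z - 2/3 - I), so the singularities of f are simple poles at z = -2*I, z = 1 + 3*I/2, z = 2/3 + I.
  |-2*I|² = 4 < 16 = 4², so this pole is inside the contour.
  |1 + 3*I/2|² = 13/4 < 16 = 4², so this pole is inside the contour.
  |2/3 + I|² = 13/9 < 16 = 4², so this pole is inside the contour.

With P(z) = z^3 - z^2 + 1 and Q(z) = z^3 - 5*z^2/3 - I*z^2/2 + 25*z/6 - 4*I*z/3 - 4 - 5*I/3, each pole is simple, so Res(f, z₀) = P(z₀)/Q'(z₀) with Q'(z) = 3*z^2 - 10*z/3 - I*z + 25/6 - 4*I/3.
  Res(f, -2*I) = P(-2*I)/Q'(-2*I) = (5 + 8*I)/(-59/6 + 16*I/3) = -234/4505 - 3792*I/4505
  Res(f, 1 + 3*I/2) = P(1 + 3*I/2)/Q'(1 + 3*I/2) = (-7/2 - 15*I/8)/(-17/12 + 5*I/3) = 264/689 + 2445*I/1378
  Res(f, 2/3 + I) = P(2/3 + I)/Q'(2/3 + I) = (-4/27 - I)/(23/18 - 4*I/3) = 1112/3315 - 478*I/1105

Sum of residues inside C: 2/3 + I/2
∮_C f(z) dz = 2πi · (2/3 + I/2) = pi*(-1 + 4*I/3)

Final answer: pi*(-1 + 4*I/3)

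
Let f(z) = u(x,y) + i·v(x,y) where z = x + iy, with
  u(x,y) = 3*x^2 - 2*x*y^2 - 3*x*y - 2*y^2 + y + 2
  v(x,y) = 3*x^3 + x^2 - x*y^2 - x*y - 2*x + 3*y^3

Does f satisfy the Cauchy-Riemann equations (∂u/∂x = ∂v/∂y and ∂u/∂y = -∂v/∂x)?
∂u/∂x = 6*x - 2*y^2 - 3*y
∂v/∂y = -2*x*y - x + 9*y^2
∂u/∂y = -4*x*y - 3*x - 4*y + 1
∂v/∂x = 9*x^2 + 2*x - y^2 - y - 2
∂u/∂x ≠ ∂v/∂y and ∂u/∂y ≠ -∂v/∂x; the Cauchy-Riemann equations are not satisfied, so f is not analytic.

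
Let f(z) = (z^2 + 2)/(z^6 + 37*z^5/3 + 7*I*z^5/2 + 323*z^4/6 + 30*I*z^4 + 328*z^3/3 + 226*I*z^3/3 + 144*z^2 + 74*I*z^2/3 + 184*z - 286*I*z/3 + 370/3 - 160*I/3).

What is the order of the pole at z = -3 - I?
Factor the denominator:
  z^6 + 37*z^5/3 + 7*I*z^5/2 + 323*z^4/6 + 30*I*z^4 + 328*z^3/3 + 226*I*z^3/3 + 144*z^2 + 74*I*z^2/3 + 184*z - 286*I*z/3 + 370/3 - 160*I/3 = (z + 3 + I)^4*(z - 2/3 - I)*(z + 1 + I/2)

The numerator P(z) = z^2 + 2 has P(-3 - I) = 10 + 6*I ≠ 0, so no factor of (z + 3 + I) cancels.
Near z = -3 - I we can therefore write f(z) = g(z)/(z + 3 + I)^4 with g analytic at -3 - I and g(-3 - I) ≠ 0 (g is the numerator divided by the remaining denominator factors).

Hence z = -3 - I is a pole of order 4.

Final answer: 4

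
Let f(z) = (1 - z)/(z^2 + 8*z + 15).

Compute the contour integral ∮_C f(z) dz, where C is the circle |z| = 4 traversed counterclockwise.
4*I*pi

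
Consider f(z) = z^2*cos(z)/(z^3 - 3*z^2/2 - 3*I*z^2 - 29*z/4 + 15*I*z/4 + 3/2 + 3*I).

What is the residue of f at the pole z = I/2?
(20/481 + 9*I/481)*cosh(1/2)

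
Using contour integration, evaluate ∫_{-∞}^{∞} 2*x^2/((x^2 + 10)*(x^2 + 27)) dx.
Let f(z) = 2*z^2/((z^2 + 10)*(z^2 + 27)). The denominator has no real zeros and deg Q - deg P = 2 ≥ 2, so the integral of f over the upper semicircle |z| = R tends to 0 as R → ∞. Closing the contour in the upper half-plane,
  ∫_{-∞}^{∞} f(x) dx = 2πi · Σ Res(f, z_k)  over the poles with Im z_k > 0.

Zeros of the denominator: z^2 + 10 = 0 gives z = ±sqrt(10)*I; z^2 + 27 = 0 gives z = ±3*sqrt(3)*I.
Upper half-plane: z = sqrt(10)*I, z = 3*sqrt(3)*I (simple).

Each pole is a simple zero of Q(z) = z^4 + 37*z^2 + 270, so Res(f, z₀) = P(z₀)/Q'(z₀) with P(z) = 2*z^2, Q'(z) = 4*z^3 + 74*z:
  Res(f, sqrt(10)*I) = (-20)/(34*sqrt(10)*I) = sqrt(10)*I/17
  Res(f, 3*sqrt(3)*I) = (-54)/(-102*sqrt(3)*I) = -3*sqrt(3)*I/17

Sum of residues: I*(-3*sqrt(3) + sqrt(10))/17
∫_{-∞}^{∞} f(x) dx = 2πi · (I*(-3*sqrt(3) + sqrt(10))/17) = 2*pi*(-sqrt(10) + 3*sqrt(3))/17

Final answer: 2*pi*(-sqrt(10) + 3*sqrt(3))/17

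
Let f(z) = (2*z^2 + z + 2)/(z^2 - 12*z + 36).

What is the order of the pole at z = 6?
Factor the denominator:
  z^2 - 12*z + 36 = (z - 6)^2

The numerator P(z) = 2*z^2 + z + 2 has P(6) = 80 ≠ 0, so no factor of (z - 6) cancels.
Near z = 6 we can therefore write f(z) = g(z)/(z - 6)^2 with g analytic at 6 and g(6) ≠ 0 (g is just the numerator).

Hence z = 6 is a pole of order 2.

Final answer: 2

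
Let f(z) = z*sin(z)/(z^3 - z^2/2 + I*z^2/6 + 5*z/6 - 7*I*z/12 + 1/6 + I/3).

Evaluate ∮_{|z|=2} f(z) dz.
By the residue theorem, ∮_C f(z) dz = 2πi · (sum of the residues of f at the poles inside |z| = 2).

The denominator factors as (z + 2*I/3)*(z + I/2)*(z - 1/2 - I), so the singularities of f are simple poles at z = -2*I/3, z = -I/2, z = 1/2 + I.
  |-2*I/3|² = 4/9 < 4 = 2², so this pole is inside the contour.
  |-I/2|² = 1/4 < 4 = 2², so this pole is inside the contour.
  |1/2 + I|² = 5/4 < 4 = 2², so this pole is inside the contour.

With P(z) = z*sin(z) and Q(z) = z^3 - z^2/2 + I*z^2/6 + 5*z/6 - 7*I*z/12 + 1/6 + I/3, each pole is simple, so Res(f, z₀) = P(z₀)/Q'(z₀) with Q'(z) = 3*z^2 - z + I*z/3 + 5/6 - 7*I/12.
  Res(f, -2*I/3) = P(-2*I/3)/Q'(-2*I/3) = (-2*sinh(2/3)/3)/(-5/18 + I/12) = (240/109 + 72*I/109)*sinh(2/3)
  Res(f, -I/2) = P(-I/2)/Q'(-I/2) = (-sinh(1/2)/2)/(1/4 - I/12) = (-9/5 - 3*I/5)*sinh(1/2)
  Res(f, 1/2 + I) = P(1/2 + I)/Q'(1/2 + I) = ((1/2 + I)*sin(1/2 + I))/(-9/4 + 19*I/12) = (33/545 - 219*I/545)*sin(1/2 + I)

Sum of residues inside C: (-9/5 - 3*I/5)*sinh(1/2) + (33/545 - 219*I/545)*sin(1/2 + I) + (240/109 + 72*I/109)*sinh(2/3)
∮_C f(z) dz = 2πi · ((-9/5 - 3*I/5)*sinh(1/2) + (33/545 - 219*I/545)*sin(1/2 + I) + (240/109 + 72*I/109)*sinh(2/3)) = pi*(6/5 - 18*I/5)*sinh(1/2) + pi*(438/545 + 66*I/545)*sin(1/2 + I) + pi*(-144/109 + 480*I/109)*sinh(2/3)

Final answer: pi*(6/5 - 18*I/5)*sinh(1/2) + pi*(438/545 + 66*I/545)*sin(1/2 + I) + pi*(-144/109 + 480*I/109)*sinh(2/3)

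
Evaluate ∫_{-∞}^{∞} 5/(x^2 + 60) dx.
sqrt(15)*pi/6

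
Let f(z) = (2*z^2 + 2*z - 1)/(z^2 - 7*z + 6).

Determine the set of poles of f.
The singularities of f are the zeros of the denominator. Factoring,
  z^2 - 7*z + 6 = (z - 1)*(z - 6)
so the candidates are z = 1, z = 6.

Check the numerator P(z) = 2*z^2 + 2*z - 1 at each one:
  P(1) = 3 ≠ 0, so z = 1 is a (simple) pole.
  P(6) = 83 ≠ 0, so z = 6 is a (simple) pole.

Poles of f: {1, 6}

Final answer: {1, 6}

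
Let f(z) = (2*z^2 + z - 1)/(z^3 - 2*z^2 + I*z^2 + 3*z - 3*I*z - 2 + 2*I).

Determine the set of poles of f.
The singularities of f are the zeros of the denominator. Factoring,
  z^3 - 2*z^2 + I*z^2 + 3*z - 3*I*z - 2 + 2*I = (z - 1 - I)*(z - 1)*(z + 2*I)
so the candidates are z = 1 + I, z = 1, z = -2*I.

Check the numerator P(z) = 2*z^2 + z - 1 at each one:
  P(1 + I) = 5*I ≠ 0, so z = 1 + I is a (simple) pole.
  P(1) = 2 ≠ 0, so z = 1 is a (simple) pole.
  P(-2*I) = -9 - 2*I ≠ 0, so z = -2*I is a (simple) pole.

Poles of f: {-2*I, 1, 1 + I}

Final answer: {-2*I, 1, 1 + I}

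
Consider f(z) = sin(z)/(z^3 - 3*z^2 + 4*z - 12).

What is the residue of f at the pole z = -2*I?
(-3/52 + I/26)*sinh(2)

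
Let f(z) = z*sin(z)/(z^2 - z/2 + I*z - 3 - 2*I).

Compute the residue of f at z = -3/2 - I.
(-25/53 - 8*I/53)*sin(3/2 + I)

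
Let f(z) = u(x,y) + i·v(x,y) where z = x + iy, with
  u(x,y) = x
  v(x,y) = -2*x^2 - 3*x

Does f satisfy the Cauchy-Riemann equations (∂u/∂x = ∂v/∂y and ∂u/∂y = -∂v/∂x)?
∂u/∂x = 1
∂v/∂y = 0
∂u/∂y = 0
∂v/∂x = -4*x - 3
∂u/∂x ≠ ∂v/∂y and ∂u/∂y ≠ -∂v/∂x; the Cauchy-Riemann equations are not satisfied, so f is not analytic.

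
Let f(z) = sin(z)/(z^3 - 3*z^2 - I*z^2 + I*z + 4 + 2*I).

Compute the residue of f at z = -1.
Write f(z) = P(z)/Q(z) with P(z) = sin(z) and Q(z) = z^3 - 3*z^2 - I*z^2 + I*z + 4 + 2*I.
The denominator factors as Q(z) = (z - 2 - I)*(z + 1)*(z - 2), so z = -1 is a simple zero of Q and P is analytic there; z = -1 is therefore a simple pole and
  Res(f, z₀) = P(z₀)/Q'(z₀).

Q'(z) = 3*z^2 - 6*z - 2*I*z + I, so Q'(-1) = 9 + 3*I.
P(-1) = -sin(1).

Res(f, -1) = (-sin(1))/(9 + 3*I) = (-1/10 + I/30)*sin(1)

Final answer: (-1/10 + I/30)*sin(1)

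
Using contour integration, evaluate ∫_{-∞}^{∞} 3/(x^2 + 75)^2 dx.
Let f(z) = 3/(z^2 + 75)^2. The denominator has no real zeros and deg Q - deg P = 4 ≥ 2, so the integral of f over the upper semicircle |z| = R tends to 0 as R → ∞. Closing the contour in the upper half-plane,
  ∫_{-∞}^{∞} f(x) dx = 2πi · Σ Res(f, z_k)  over the poles with Im z_k > 0.

Zeros of the denominator: z^2 + 75 = 0 gives z = ±5*sqrt(3)*I.
Upper half-plane: z = 5*sqrt(3)*I (a pole of order 2).

Write f(z) = g(z)/(z - 5*sqrt(3)*I)^2 with g(z) = 3/(z + 5*sqrt(3)*I)^2. For a double pole, Res(f, z₀) = g'(z₀):
  g'(z) = -6/(z + 5*sqrt(3)*I)^3
  Res(f, 5*sqrt(3)*I) = g'(5*sqrt(3)*I) = -sqrt(3)*I/1500

∫_{-∞}^{∞} f(x) dx = 2πi · (-sqrt(3)*I/1500) = sqrt(3)*pi/750

Final answer: sqrt(3)*pi/750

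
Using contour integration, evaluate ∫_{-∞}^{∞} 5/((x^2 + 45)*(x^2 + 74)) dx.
Let f(z) = 5/((z^2 + 45)*(z^2 + 74)). The denominator has no real zeros and deg Q - deg P = 4 ≥ 2, so the integral of f over the upper semicircle |z| = R tends to 0 as R → ∞. Closing the contour in the upper half-plane,
  ∫_{-∞}^{∞} f(x) dx = 2πi · Σ Res(f, z_k)  over the poles with Im z_k > 0.

Zeros of the denominator: z^2 + 74 = 0 gives z = ±sqrt(74)*I; z^2 + 45 = 0 gives z = ±3*sqrt(5)*I.
Upper half-plane: z = 3*sqrt(5)*I, z = sqrt(74)*I (simple).

Each pole is a simple zero of Q(z) = z^4 + 119*z^2 + 3330, so Res(f, z₀) = P(z₀)/Q'(z₀) with P(z) = 5, Q'(z) = 4*z^3 + 238*z:
  Res(f, 3*sqrt(5)*I) = (5)/(174*sqrt(5)*I) = -sqrt(5)*I/174
  Res(f, sqrt(74)*I) = (5)/(-58*sqrt(74)*I) = 5*sqrt(74)*I/4292

Sum of residues: I*(-74*sqrt(5) + 15*sqrt(74))/12876
∫_{-∞}^{∞} f(x) dx = 2πi · (I*(-74*sqrt(5) + 15*sqrt(74))/12876) = pi*(-15*sqrt(74) + 74*sqrt(5))/6438

Final answer: pi*(-15*sqrt(74) + 74*sqrt(5))/6438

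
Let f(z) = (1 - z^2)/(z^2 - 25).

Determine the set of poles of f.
{-5, 5}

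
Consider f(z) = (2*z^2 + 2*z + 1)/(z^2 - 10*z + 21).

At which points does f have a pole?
{3, 7}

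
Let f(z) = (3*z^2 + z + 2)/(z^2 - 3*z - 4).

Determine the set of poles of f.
{-1, 4}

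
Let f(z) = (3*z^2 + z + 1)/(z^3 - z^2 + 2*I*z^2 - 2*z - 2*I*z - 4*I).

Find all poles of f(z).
{-1, -2*I, 2}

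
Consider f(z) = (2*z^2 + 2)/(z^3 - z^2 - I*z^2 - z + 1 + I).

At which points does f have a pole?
The singularities of f are the zeros of the denominator. Factoring,
  z^3 - z^2 - I*z^2 - z + 1 + I = (z - 1 - I)*(z + 1)*(z - 1)
so the candidates are z = 1 + I, z = -1, z = 1.

Check the numerator P(z) = 2*z^2 + 2 at each one:
  P(1 + I) = 2 + 4*I ≠ 0, so z = 1 + I is a (simple) pole.
  P(-1) = 4 ≠ 0, so z = -1 is a (simple) pole.
  P(1) = 4 ≠ 0, so z = 1 is a (simple) pole.

Poles of f: {-1, 1, 1 + I}

Final answer: {-1, 1, 1 + I}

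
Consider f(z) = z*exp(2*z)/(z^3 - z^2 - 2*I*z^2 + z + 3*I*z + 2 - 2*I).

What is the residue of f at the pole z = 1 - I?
Write f(z) = P(z)/Q(z) with P(z) = z*exp(2*z) and Q(z) = z^3 - z^2 - 2*I*z^2 + z + 3*I*z + 2 - 2*I.
The denominator factors as Q(z) = (z - 1 + I)*(z - 2*I)*(z - I), so z = 1 - I is a simple zero of Q and P is analytic there; z = 1 - I is therefore a simple pole and
  Res(f, z₀) = P(z₀)/Q'(z₀).

Q'(z) = 3*z^2 - 2*z - 4*I*z + 1 + 3*I, so Q'(1 - I) = -5 - 5*I.
P(1 - I) = (1 - I)*exp(2 - 2*I).

Res(f, 1 - I) = ((1 - I)*exp(2 - 2*I))/(-5 - 5*I) = I*exp(2 - 2*I)/5

Final answer: I*exp(2 - 2*I)/5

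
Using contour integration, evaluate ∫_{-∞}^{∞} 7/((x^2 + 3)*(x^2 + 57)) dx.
Let f(z) = 7/((z^2 + 3)*(z^2 + 57)). The denominator has no real zeros and deg Q - deg P = 4 ≥ 2, so the integral of f over the upper semicircle |z| = R tends to 0 as R → ∞. Closing the contour in the upper half-plane,
  ∫_{-∞}^{∞} f(x) dx = 2πi · Σ Res(f, z_k)  over the poles with Im z_k > 0.

Zeros of the denominator: z^2 + 3 = 0 gives z = ±sqrt(3)*I; z^2 + 57 = 0 gives z = ±sqrt(57)*I.
Upper half-plane: z = sqrt(3)*I, z = sqrt(57)*I (simple).

Each pole is a simple zero of Q(z) = z^4 + 60*z^2 + 171, so Res(f, z₀) = P(z₀)/Q'(z₀) with P(z) = 7, Q'(z) = 4*z^3 + 120*z:
  Res(f, sqrt(3)*I) = (7)/(108*sqrt(3)*I) = -7*sqrt(3)*I/324
  Res(f, sqrt(57)*I) = (7)/(-108*sqrt(57)*I) = 7*sqrt(57)*I/6156

Sum of residues: 7*I*(-19*sqrt(3) + sqrt(57))/6156
∫_{-∞}^{∞} f(x) dx = 2πi · (7*I*(-19*sqrt(3) + sqrt(57))/6156) = 7*pi*(-sqrt(57) + 19*sqrt(3))/3078

Final answer: 7*pi*(-sqrt(57) + 19*sqrt(3))/3078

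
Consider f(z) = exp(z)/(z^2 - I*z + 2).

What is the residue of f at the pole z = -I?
I*exp(-I)/3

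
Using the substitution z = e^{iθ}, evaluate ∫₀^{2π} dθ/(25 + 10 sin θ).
Call the integral J. The integrand is 2π-periodic and we integrate over a full period, so shifting θ does not change the value (θ → θ + π/2 turns sin θ into cos θ). Hence
  J = ∫₀^{2π} dθ/(25 + 10 cos θ).
Put z = e^{iθ}: then cos θ = (z + 1/z)/2, dθ = dz/(iz), and z runs once counterclockwise around |z| = 1:
  J = ∮_{|z|=1} 1/(25 + 10*(z + 1/z)/2) · dz/(iz) = (2/i) ∮_{|z|=1} dz/(10*z^2 + 50*z + 10).
The roots of 10*z^2 + 50*z + 10 are z = (-25 ± sqrt(25^2 - 10^2))/10, with sqrt(525) = 5*sqrt(21); their product is 1, so only z₊ = -5/2 + sqrt(21)/2 lies inside the unit circle (z₋ = -5/2 - sqrt(21)/2 lies outside).
z₊ is a simple zero of q(z) = 10*z^2 + 50*z + 10, so Res(1/q, z₊) = 1/q'(z₊) with q'(z) = 20*z + 50; and q'(z₊) = 10*(z₊ - z₋) = 10*sqrt(21).
Therefore J = (2/i) · 2πi · 1/(10*sqrt(21)) = 2*pi/(5*sqrt(21)) = 2*sqrt(21)*pi/105

Final answer: 2*sqrt(21)*pi/105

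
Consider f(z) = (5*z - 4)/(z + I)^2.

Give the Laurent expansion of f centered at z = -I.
Put w = z - (-I), i.e. z = w - I. The denominator is w^2, so it suffices to rewrite the numerator in powers of w.

P(z) = 5*z - 4
P(w - I) = -4 - 5*I + 5*w

Dividing each term by w^2:
  f = (-4 - 5*I)/w^2 + 5/w

Substituting back w = z + I:
  f(z) = (-4 - 5*I)/(z + I)^2 + 5/(z + I)

The series is finite because the numerator is a polynomial; the negative powers form the principal part, and the coefficient of 1/(z + I) gives Res(f, -I) = 5.

Final answer: (-4 - 5*I)/(z + I)^2 + 5/(z + I)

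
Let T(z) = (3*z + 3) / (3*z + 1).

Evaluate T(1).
Substitute z = 1:
  numerator:   3*(1) + 3 = 6
  denominator: 3*(1) + 1 = 4
T(1) = (6)/(4) = 3/2

Final answer: 3/2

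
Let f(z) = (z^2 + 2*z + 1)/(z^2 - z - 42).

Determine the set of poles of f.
The singularities of f are the zeros of the denominator. Factoring,
  z^2 - z - 42 = (z - 7)*(z + 6)
so the candidates are z = 7, z = -6.

Check the numerator P(z) = z^2 + 2*z + 1 at each one:
  P(7) = 64 ≠ 0, so z = 7 is a (simple) pole.
  P(-6) = 25 ≠ 0, so z = -6 is a (simple) pole.

Poles of f: {-6, 7}

Final answer: {-6, 7}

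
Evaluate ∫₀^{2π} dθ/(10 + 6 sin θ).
pi/4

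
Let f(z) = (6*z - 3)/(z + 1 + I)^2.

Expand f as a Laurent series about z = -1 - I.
(-9 - 6*I)/(z + 1 + I)^2 + 6/(z + 1 + I)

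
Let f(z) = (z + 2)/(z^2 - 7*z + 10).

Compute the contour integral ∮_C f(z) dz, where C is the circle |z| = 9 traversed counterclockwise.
By the residue theorem, ∮_C f(z) dz = 2πi · (sum of the residues of f at the poles inside |z| = 9).

The denominator factors as (z - 5)*(z - 2), so the singularities of f are simple poles at z = 5, z = 2.
  |5|² = 25 < 81 = 9², so this pole is inside the contour.
  |2|² = 4 < 81 = 9², so this pole is inside the contour.

With P(z) = z + 2 and Q(z) = z^2 - 7*z + 10, each pole is simple, so Res(f, z₀) = P(z₀)/Q'(z₀) with Q'(z) = 2*z - 7.
  Res(f, 5) = P(5)/Q'(5) = (7)/(3) = 7/3
  Res(f, 2) = P(2)/Q'(2) = (4)/(-3) = -4/3

Sum of residues inside C: 1
∮_C f(z) dz = 2πi · (1) = 2*I*pi

Final answer: 2*I*pi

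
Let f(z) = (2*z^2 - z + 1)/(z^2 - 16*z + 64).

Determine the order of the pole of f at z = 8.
Factor the denominator:
  z^2 - 16*z + 64 = (z - 8)^2

The numerator P(z) = 2*z^2 - z + 1 has P(8) = 121 ≠ 0, so no factor of (z - 8) cancels.
Near z = 8 we can therefore write f(z) = g(z)/(z - 8)^2 with g analytic at 8 and g(8) ≠ 0 (g is just the numerator).

Hence z = 8 is a pole of order 2.

Final answer: 2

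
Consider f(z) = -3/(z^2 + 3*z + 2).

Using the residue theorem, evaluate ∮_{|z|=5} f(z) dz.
By the residue theorem, ∮_C f(z) dz = 2πi · (sum of the residues of f at the poles inside |z| = 5).

The denominator factors as (z + 2)*(z + 1), so the singularities of f are simple poles at z = -2, z = -1.
  |-2|² = 4 < 25 = 5², so this pole is inside the contour.
  |-1|² = 1 < 25 = 5², so this pole is inside the contour.

With P(z) = -3 and Q(z) = z^2 + 3*z + 2, each pole is simple, so Res(f, z₀) = P(z₀)/Q'(z₀) with Q'(z) = 2*z + 3.
  Res(f, -2) = P(-2)/Q'(-2) = (-3)/(-1) = 3
  Res(f, -1) = P(-1)/Q'(-1) = (-3)/(1) = -3

Sum of residues inside C: 0
∮_C f(z) dz = 2πi · (0) = 0

Final answer: 0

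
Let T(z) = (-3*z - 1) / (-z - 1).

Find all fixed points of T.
T(z) = z means -3*z - 1 = z*(-z - 1), i.e.
  -z^2 + 2*z + 1 = 0.
Discriminant: (2)^2 - 4*(-1)*(1) = 8, so the roots are real.
  z = (-2 ± sqrt(8))/(2*(-1))
Fixed points: {1 - sqrt(2), 1 + sqrt(2)}

Final answer: {1 - sqrt(2), 1 + sqrt(2)}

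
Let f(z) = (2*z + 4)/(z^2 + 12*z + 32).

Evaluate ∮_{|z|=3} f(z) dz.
By the residue theorem, ∮_C f(z) dz = 2πi · (sum of the residues of f at the poles inside |z| = 3).

The denominator factors as (z + 8)*(z + 4), so the singularities of f are simple poles at z = -8, z = -4.
  |-8|² = 64 > 9 = 3², so this pole is outside the contour.
  |-4|² = 16 > 9 = 3², so this pole is outside the contour.

No pole lies inside the contour, so f is analytic on and inside C and the integral is 0 (Cauchy's theorem).

Final answer: 0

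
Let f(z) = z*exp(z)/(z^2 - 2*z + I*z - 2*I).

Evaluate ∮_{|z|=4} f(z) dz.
By the residue theorem, ∮_C f(z) dz = 2πi · (sum of the residues of f at the poles inside |z| = 4).

The denominator factors as (z - 2)*(z + I), so the singularities of f are simple poles at z = 2, z = -I.
  |2|² = 4 < 16 = 4², so this pole is inside the contour.
  |-I|² = 1 < 16 = 4², so this pole is inside the contour.

With P(z) = z*exp(z) and Q(z) = z^2 - 2*z + I*z - 2*I, each pole is simple, so Res(f, z₀) = P(z₀)/Q'(z₀) with Q'(z) = 2*z - 2 + I.
  Res(f, 2) = P(2)/Q'(2) = (2*exp(2))/(2 + I) = (4/5 - 2*I/5)*exp(2)
  Res(f, -I) = P(-I)/Q'(-I) = (-I*exp(-I))/(-2 - I) = (1/5 + 2*I/5)*exp(-I)

Sum of residues inside C: (4/5 - 2*I/5)*exp(2) + (1/5 + 2*I/5)*exp(-I)
∮_C f(z) dz = 2πi · ((4/5 - 2*I/5)*exp(2) + (1/5 + 2*I/5)*exp(-I)) = pi*(-4/5 + 2*I/5)*exp(-I) + pi*(4/5 + 8*I/5)*exp(2)

Final answer: pi*(-4/5 + 2*I/5)*exp(-I) + pi*(4/5 + 8*I/5)*exp(2)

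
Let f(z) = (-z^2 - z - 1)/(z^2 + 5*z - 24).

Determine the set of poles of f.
The singularities of f are the zeros of the denominator. Factoring,
  z^2 + 5*z - 24 = (z + 8)*(z - 3)
so the candidates are z = -8, z = 3.

Check the numerator P(z) = -z^2 - z - 1 at each one:
  P(-8) = -57 ≠ 0, so z = -8 is a (simple) pole.
  P(3) = -13 ≠ 0, so z = 3 is a (simple) pole.

Poles of f: {-8, 3}

Final answer: {-8, 3}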